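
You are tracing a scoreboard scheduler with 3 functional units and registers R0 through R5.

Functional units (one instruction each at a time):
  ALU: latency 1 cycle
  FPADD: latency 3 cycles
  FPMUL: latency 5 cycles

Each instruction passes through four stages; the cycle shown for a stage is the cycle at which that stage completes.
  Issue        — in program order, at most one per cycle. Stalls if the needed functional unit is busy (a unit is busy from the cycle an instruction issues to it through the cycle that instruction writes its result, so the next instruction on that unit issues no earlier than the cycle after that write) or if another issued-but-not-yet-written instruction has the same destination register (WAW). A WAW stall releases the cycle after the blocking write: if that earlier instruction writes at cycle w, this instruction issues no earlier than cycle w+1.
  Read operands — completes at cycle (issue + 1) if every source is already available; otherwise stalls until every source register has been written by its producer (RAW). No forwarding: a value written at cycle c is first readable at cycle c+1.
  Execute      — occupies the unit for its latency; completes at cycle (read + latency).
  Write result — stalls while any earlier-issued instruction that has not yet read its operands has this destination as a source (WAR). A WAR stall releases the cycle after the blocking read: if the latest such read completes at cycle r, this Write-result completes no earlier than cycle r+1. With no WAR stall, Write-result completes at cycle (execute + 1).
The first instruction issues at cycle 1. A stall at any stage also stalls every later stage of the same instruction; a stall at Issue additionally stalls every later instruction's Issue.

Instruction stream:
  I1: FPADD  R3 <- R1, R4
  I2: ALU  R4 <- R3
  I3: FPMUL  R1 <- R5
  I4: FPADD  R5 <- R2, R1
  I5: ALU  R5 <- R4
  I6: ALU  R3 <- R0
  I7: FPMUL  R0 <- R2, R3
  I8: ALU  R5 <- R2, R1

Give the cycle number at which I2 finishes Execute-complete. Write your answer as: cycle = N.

cycle = 8

1) issue 1, read 2, done 5, write 6
2) issue 2, read 7, done 8, write 9  <RAW R3: wait I1 write@6>
3) issue 3, read 4, done 9, write 10
4) issue 7, read 11, done 14, write 15  <struct: FPADD busy until I1 writes@6 / RAW R1: wait I3 write@10>
5) issue 16, read 17, done 18, write 19  <WAW R5: wait I4 write@15>
6) issue 20, read 21, done 22, write 23  <struct: ALU busy until I5 writes@19>
7) issue 21, read 24, done 29, write 30  <RAW R3: wait I6 write@23>
8) issue 24, read 25, done 26, write 27  <struct: ALU busy until I6 writes@23>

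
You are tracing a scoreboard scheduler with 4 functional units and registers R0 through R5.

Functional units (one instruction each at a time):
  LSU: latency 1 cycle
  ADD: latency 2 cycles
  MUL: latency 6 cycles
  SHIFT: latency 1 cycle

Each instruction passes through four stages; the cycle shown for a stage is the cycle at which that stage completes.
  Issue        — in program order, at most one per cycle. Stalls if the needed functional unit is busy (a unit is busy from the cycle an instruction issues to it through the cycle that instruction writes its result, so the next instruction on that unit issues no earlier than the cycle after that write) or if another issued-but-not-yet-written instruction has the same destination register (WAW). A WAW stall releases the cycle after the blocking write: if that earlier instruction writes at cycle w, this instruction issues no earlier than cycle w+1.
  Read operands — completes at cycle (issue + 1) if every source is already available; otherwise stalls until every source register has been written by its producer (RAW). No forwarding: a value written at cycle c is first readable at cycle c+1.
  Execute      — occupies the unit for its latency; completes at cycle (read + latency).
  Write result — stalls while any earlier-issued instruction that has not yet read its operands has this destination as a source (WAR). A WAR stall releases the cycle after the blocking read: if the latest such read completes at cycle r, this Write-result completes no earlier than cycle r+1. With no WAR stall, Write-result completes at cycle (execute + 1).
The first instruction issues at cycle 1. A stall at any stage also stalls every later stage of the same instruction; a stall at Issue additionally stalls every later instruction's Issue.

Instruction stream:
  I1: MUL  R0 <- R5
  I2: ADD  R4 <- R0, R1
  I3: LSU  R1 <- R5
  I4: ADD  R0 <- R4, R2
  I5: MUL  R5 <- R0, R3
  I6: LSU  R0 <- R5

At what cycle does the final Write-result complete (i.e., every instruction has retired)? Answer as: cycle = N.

cycle 1: I1 dispatched to MUL
cycle 2: I1 operands ready; I2 dispatched to ADD
cycle 3: I3 dispatched to LSU
cycle 4: I3 operands ready
cycle 5: I3 complete
cycle 8: I1 complete
cycle 9: R0←I1
cycle 10: I2 operands ready
cycle 11: R1←I3
cycle 12: I2 complete
cycle 13: R4←I2
cycle 14: I4 dispatched to ADD
cycle 15: I4 operands ready; I5 dispatched to MUL
cycle 17: I4 complete
cycle 18: R0←I4
cycle 19: I5 operands ready; I6 dispatched to LSU
cycle 25: I5 complete
cycle 26: R5←I5
cycle 27: I6 operands ready
cycle 28: I6 complete
cycle 29: R0←I6

cycle = 29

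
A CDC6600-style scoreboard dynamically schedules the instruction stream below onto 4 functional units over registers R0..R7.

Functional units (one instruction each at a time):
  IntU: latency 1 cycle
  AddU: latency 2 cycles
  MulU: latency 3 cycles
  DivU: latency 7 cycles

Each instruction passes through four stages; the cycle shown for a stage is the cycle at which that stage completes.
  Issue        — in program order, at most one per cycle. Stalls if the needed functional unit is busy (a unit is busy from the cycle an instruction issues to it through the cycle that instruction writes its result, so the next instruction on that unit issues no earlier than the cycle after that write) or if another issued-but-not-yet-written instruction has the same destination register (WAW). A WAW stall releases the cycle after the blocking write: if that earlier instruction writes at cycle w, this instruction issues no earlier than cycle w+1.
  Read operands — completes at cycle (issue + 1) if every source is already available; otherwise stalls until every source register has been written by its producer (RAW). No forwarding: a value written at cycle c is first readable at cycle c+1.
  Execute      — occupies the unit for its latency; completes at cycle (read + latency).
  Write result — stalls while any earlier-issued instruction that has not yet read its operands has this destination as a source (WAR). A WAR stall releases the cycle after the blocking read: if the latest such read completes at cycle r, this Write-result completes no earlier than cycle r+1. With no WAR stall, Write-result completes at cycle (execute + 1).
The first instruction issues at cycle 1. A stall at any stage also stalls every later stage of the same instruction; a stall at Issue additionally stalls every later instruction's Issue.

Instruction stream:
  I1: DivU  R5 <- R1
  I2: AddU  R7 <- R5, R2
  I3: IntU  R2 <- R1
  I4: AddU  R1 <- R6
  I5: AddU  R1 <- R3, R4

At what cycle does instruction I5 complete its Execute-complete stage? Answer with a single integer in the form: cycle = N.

cycle = 23

I1  is:1  ro:2  ex:9  wr:10
I2  is:2  ro:11  ex:13  wr:14  — RAW R5: wait I1 write@10
I3  is:3  ro:4  ex:5  wr:12  — WAR R2: wait I2 read@11
I4  is:15  ro:16  ex:18  wr:19  — struct: AddU busy until I2 writes@14
I5  is:20  ro:21  ex:23  wr:24  — struct: AddU busy until I4 writes@19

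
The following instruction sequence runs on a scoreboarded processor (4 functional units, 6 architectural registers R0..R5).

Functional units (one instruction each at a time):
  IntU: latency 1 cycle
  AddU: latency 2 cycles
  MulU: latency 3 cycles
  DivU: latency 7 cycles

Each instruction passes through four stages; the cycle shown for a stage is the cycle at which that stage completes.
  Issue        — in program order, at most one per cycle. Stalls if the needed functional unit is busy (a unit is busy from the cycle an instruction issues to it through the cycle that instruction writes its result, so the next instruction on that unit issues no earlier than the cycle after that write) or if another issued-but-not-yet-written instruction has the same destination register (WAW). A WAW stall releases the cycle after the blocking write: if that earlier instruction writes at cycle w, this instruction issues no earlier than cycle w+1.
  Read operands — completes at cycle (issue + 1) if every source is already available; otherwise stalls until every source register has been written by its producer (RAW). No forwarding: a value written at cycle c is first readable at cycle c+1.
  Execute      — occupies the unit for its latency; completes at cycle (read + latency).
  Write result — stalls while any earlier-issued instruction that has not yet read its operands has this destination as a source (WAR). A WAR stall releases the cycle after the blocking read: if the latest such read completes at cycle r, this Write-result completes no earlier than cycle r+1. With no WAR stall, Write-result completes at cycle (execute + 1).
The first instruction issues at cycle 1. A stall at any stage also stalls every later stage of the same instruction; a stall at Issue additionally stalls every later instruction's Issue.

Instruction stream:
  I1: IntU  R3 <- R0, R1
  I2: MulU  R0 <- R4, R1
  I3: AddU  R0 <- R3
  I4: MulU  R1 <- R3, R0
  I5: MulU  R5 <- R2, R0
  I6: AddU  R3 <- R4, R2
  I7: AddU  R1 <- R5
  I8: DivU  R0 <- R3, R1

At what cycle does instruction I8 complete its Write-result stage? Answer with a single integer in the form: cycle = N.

cycle = 37

[1] I1 dispatched to IntU
[2] I1 operands ready; I2 dispatched to MulU
[3] I1 complete; I2 operands ready
[4] R3←I1
[6] I2 complete
[7] R0←I2
[8] I3 dispatched to AddU
[9] I3 operands ready; I4 dispatched to MulU
[11] I3 complete
[12] R0←I3
[13] I4 operands ready
[16] I4 complete
[17] R1←I4
[18] I5 dispatched to MulU
[19] I5 operands ready; I6 dispatched to AddU
[20] I6 operands ready
[22] I5 complete; I6 complete
[23] R5←I5; R3←I6
[24] I7 dispatched to AddU
[25] I7 operands ready; I8 dispatched to DivU
[27] I7 complete
[28] R1←I7
[29] I8 operands ready
[36] I8 complete
[37] R0←I8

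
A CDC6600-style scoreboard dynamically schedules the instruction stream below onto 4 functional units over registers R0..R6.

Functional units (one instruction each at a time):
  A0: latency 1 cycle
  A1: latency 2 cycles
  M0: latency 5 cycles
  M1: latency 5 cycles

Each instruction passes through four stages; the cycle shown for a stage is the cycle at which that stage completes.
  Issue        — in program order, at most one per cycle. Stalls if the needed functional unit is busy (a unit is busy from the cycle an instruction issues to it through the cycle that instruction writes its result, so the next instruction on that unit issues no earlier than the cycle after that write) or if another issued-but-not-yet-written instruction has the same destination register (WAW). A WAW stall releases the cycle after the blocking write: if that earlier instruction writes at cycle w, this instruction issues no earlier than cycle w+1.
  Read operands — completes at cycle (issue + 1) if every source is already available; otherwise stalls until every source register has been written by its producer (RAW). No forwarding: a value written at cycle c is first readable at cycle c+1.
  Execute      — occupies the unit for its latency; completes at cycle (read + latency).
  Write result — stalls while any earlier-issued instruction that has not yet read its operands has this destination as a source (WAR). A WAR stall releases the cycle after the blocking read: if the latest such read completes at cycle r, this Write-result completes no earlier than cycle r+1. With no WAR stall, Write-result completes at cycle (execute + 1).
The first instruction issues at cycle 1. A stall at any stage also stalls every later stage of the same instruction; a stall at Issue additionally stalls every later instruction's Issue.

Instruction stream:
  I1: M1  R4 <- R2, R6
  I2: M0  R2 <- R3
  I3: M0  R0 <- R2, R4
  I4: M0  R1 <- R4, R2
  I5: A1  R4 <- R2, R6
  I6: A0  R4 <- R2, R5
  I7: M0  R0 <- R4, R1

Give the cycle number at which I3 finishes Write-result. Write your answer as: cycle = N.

1) issue 1, read 2, done 7, write 8
2) issue 2, read 3, done 8, write 9
3) issue 10, read 11, done 16, write 17  <struct: M0 busy until I2 writes@9>
4) issue 18, read 19, done 24, write 25  <struct: M0 busy until I3 writes@17>
5) issue 19, read 20, done 22, write 23
6) issue 24, read 25, done 26, write 27  <WAW R4: wait I5 write@23>
7) issue 26, read 28, done 33, write 34  <struct: M0 busy until I4 writes@25 / RAW R4: wait I6 write@27>

cycle = 17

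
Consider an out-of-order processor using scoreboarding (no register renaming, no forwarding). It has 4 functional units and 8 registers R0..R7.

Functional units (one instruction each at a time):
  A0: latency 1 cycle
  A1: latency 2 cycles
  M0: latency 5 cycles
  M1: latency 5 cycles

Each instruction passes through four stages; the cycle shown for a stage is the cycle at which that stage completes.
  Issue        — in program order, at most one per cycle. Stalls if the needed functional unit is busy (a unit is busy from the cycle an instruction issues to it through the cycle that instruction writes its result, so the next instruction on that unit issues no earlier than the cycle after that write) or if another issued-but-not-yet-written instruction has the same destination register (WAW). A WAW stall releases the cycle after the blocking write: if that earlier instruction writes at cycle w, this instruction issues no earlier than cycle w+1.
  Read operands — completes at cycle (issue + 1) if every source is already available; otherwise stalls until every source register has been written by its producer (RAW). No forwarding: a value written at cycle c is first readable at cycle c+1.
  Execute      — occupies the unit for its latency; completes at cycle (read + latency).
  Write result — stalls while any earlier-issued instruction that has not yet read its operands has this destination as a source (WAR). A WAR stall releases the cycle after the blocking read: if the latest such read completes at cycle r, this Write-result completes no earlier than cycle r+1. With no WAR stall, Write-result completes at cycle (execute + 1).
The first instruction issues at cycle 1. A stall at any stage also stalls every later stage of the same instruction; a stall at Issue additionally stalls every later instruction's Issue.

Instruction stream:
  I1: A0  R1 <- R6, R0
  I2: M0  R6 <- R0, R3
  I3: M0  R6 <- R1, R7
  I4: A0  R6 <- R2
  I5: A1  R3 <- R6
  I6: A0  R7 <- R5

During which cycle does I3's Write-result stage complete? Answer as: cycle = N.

cycle = 17

  I1 | 1 | 2 | 3 | 4
  I2 | 2 | 3 | 8 | 9
  I3 | 10 | 11 | 16 | 17   struct: M0 busy until I2 writes@9
  I4 | 18 | 19 | 20 | 21   WAW R6: wait I3 write@17
  I5 | 19 | 22 | 24 | 25   RAW R6: wait I4 write@21
  I6 | 22 | 23 | 24 | 25   struct: A0 busy until I4 writes@21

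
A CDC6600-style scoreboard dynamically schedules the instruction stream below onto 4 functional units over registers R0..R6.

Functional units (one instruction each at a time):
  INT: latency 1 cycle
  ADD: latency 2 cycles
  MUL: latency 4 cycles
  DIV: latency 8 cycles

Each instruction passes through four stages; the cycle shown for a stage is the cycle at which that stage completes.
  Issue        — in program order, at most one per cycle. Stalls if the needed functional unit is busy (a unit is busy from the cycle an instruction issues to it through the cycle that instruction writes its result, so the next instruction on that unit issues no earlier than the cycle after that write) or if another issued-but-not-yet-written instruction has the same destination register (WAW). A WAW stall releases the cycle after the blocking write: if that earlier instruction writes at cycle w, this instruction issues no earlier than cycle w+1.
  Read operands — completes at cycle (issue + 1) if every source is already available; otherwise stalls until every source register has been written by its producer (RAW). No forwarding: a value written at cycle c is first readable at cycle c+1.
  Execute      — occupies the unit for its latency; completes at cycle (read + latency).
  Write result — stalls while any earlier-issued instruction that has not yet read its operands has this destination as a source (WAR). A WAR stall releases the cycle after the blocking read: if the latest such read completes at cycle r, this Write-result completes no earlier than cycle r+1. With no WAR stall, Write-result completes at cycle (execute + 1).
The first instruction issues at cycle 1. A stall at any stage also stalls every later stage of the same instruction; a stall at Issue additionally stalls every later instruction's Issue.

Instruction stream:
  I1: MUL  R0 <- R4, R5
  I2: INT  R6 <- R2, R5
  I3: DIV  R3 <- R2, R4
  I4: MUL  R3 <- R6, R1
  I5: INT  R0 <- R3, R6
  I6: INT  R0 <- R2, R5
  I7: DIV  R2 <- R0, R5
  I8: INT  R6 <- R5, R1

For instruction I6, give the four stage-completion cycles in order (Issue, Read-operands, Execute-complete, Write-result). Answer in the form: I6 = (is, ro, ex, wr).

I1 -> (1, 2, 6, 7)
I2 -> (2, 3, 4, 5)
I3 -> (3, 4, 12, 13)
I4 -> (14, 15, 19, 20)  // WAW R3: wait I3 write@13
I5 -> (15, 21, 22, 23)  // RAW R3: wait I4 write@20
I6 -> (24, 25, 26, 27)  // struct: INT busy until I5 writes@23
I7 -> (25, 28, 36, 37)  // RAW R0: wait I6 write@27
I8 -> (28, 29, 30, 31)  // struct: INT busy until I6 writes@27

I6 = (24, 25, 26, 27)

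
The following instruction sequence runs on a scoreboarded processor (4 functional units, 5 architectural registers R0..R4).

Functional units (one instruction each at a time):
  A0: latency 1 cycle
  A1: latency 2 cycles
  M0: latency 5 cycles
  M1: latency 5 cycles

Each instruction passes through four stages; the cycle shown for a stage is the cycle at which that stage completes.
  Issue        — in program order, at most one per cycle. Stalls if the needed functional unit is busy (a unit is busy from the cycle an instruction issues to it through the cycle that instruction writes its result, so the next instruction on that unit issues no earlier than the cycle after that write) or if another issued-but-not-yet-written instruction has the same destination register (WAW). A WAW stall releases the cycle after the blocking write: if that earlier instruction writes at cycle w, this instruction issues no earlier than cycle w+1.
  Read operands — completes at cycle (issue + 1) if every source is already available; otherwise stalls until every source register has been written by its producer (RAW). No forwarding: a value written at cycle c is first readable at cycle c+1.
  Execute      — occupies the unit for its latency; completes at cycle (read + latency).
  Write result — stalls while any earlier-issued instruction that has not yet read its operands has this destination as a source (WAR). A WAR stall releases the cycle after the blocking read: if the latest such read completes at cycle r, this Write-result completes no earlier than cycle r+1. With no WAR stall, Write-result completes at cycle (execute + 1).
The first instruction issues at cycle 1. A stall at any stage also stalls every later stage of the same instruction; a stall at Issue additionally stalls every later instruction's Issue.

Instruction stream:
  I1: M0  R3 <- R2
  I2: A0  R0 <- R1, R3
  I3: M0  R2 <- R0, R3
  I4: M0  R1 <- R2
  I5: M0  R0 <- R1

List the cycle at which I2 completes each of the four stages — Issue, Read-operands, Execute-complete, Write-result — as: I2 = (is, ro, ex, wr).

t=1  I1 issues→M0
t=2  I1 reads | I2 issues→A0
t=7  I1 exec-done
t=8  I1 writes R3
t=9  I2 reads | I3 issues→M0
t=10  I2 exec-done
t=11  I2 writes R0
t=12  I3 reads
t=17  I3 exec-done
t=18  I3 writes R2
t=19  I4 issues→M0
t=20  I4 reads
t=25  I4 exec-done
t=26  I4 writes R1
t=27  I5 issues→M0
t=28  I5 reads
t=33  I5 exec-done
t=34  I5 writes R0

I2 = (2, 9, 10, 11)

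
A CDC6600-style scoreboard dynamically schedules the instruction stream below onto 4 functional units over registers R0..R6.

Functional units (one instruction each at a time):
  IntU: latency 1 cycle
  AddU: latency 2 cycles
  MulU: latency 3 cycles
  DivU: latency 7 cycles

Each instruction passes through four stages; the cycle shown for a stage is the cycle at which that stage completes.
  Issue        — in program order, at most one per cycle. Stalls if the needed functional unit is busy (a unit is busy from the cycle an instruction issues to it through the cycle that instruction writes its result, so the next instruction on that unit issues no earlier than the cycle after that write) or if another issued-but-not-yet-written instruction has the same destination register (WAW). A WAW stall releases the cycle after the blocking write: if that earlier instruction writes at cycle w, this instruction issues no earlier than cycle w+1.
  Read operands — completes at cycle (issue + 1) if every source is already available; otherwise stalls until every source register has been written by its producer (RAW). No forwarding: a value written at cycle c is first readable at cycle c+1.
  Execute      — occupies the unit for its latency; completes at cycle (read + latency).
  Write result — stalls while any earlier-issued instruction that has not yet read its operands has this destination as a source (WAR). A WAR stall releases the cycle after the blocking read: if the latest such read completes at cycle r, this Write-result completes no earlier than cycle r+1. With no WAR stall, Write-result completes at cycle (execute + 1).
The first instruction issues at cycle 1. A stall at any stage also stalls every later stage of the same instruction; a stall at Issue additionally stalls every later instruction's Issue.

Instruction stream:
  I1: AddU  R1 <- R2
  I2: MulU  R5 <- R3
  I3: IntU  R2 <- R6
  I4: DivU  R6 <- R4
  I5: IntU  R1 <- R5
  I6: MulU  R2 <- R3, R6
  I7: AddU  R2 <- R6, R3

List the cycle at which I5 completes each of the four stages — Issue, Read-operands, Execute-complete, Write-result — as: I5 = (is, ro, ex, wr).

I5 = (7, 8, 9, 10)

1) issue 1, read 2, done 4, write 5
2) issue 2, read 3, done 6, write 7
3) issue 3, read 4, done 5, write 6
4) issue 4, read 5, done 12, write 13
5) issue 7, read 8, done 9, write 10  <struct: IntU busy until I3 writes@6>
6) issue 8, read 14, done 17, write 18  <RAW R6: wait I4 write@13>
7) issue 19, read 20, done 22, write 23  <WAW R2: wait I6 write@18>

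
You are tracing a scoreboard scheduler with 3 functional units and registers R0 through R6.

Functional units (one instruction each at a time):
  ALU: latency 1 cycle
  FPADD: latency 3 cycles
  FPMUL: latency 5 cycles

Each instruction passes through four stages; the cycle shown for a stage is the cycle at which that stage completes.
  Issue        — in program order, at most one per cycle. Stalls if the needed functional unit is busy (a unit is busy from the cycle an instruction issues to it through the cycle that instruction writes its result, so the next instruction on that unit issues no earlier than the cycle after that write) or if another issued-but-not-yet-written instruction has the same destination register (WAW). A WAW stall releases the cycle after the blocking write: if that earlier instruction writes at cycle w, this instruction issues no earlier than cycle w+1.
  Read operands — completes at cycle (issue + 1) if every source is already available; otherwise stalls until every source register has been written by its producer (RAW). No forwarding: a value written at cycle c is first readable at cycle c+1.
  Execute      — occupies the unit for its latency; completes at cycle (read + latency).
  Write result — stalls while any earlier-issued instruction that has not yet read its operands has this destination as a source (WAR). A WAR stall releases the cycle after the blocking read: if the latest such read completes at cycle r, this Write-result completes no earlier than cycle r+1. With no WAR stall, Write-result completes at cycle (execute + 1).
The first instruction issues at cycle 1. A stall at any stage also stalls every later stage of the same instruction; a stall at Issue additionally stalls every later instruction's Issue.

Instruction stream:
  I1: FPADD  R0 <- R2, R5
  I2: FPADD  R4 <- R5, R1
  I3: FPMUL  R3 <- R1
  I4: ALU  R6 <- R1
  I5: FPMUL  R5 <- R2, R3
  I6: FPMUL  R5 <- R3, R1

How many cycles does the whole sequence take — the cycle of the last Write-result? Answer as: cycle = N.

cycle = 31

cycle 1: I1 dispatched to FPADD
cycle 2: I1 operands ready
cycle 5: I1 complete
cycle 6: R0←I1
cycle 7: I2 dispatched to FPADD
cycle 8: I2 operands ready, I3 dispatched to FPMUL
cycle 9: I3 operands ready, I4 dispatched to ALU
cycle 10: I4 operands ready
cycle 11: I2 complete, I4 complete
cycle 12: R4←I2, R6←I4
cycle 14: I3 complete
cycle 15: R3←I3
cycle 16: I5 dispatched to FPMUL
cycle 17: I5 operands ready
cycle 22: I5 complete
cycle 23: R5←I5
cycle 24: I6 dispatched to FPMUL
cycle 25: I6 operands ready
cycle 30: I6 complete
cycle 31: R5←I6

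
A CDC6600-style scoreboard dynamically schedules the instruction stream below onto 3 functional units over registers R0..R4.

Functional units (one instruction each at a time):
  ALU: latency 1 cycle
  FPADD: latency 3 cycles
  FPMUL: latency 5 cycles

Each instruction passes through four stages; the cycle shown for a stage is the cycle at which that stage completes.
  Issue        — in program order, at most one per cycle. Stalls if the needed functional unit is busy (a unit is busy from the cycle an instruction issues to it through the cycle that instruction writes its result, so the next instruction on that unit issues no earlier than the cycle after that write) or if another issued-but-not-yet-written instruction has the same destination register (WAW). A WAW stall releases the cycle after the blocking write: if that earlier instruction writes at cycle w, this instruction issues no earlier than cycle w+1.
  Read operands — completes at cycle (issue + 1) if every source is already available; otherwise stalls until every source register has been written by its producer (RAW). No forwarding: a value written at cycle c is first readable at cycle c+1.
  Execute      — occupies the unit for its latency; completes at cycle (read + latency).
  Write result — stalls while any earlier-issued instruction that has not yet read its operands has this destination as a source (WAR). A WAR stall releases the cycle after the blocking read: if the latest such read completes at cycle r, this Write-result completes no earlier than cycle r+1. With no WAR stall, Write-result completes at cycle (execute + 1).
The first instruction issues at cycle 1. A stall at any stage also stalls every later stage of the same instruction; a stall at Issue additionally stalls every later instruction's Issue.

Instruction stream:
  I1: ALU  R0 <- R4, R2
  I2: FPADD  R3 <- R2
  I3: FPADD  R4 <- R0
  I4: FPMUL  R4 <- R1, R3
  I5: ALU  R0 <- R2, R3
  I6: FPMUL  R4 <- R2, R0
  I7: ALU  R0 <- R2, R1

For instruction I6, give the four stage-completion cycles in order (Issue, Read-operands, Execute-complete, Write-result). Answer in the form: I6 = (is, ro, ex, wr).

I6 = (22, 23, 28, 29)

c1: I1 issues→ALU
c2: I1 reads; I2 issues→FPADD
c3: I1 exec-done; I2 reads
c4: I1 writes R0
c6: I2 exec-done
c7: I2 writes R3
c8: I3 issues→FPADD
c9: I3 reads
c12: I3 exec-done
c13: I3 writes R4
c14: I4 issues→FPMUL
c15: I4 reads; I5 issues→ALU
c16: I5 reads
c17: I5 exec-done
c18: I5 writes R0
c20: I4 exec-done
c21: I4 writes R4
c22: I6 issues→FPMUL
c23: I6 reads; I7 issues→ALU
c24: I7 reads
c25: I7 exec-done
c26: I7 writes R0
c28: I6 exec-done
c29: I6 writes R4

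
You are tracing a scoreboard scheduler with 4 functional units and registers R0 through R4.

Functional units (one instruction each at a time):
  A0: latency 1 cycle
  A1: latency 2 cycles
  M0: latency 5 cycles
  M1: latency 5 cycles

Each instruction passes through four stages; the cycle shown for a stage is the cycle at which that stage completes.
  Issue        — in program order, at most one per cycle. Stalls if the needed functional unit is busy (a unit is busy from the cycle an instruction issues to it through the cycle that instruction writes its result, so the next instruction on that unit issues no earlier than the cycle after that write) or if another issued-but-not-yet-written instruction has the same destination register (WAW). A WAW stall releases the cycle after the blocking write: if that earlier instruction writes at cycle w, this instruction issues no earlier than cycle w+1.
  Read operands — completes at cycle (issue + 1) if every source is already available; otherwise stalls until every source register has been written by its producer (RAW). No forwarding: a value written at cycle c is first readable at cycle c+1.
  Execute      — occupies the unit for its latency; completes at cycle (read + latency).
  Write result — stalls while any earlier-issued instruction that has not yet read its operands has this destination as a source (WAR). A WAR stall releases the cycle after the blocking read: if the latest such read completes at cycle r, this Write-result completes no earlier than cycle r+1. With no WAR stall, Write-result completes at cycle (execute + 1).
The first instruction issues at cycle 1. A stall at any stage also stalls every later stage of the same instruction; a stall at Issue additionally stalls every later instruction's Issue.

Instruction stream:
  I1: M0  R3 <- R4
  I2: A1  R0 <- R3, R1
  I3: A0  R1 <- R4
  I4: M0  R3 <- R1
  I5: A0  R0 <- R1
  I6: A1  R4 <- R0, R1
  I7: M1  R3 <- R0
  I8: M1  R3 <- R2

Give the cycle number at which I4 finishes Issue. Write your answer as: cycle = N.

[1] I1→M0
[2] I1 RO | I2→A1
[3] I3→A0
[4] I3 RO
[5] I3 EX
[7] I1 EX
[8] I1 WR R3
[9] I2 RO | I4→M0
[10] I3 WR R1
[11] I2 EX | I4 RO
[12] I2 WR R0
[13] I5→A0
[14] I5 RO | I6→A1
[15] I5 EX
[16] I4 EX | I5 WR R0
[17] I4 WR R3 | I6 RO
[18] I7→M1
[19] I6 EX | I7 RO
[20] I6 WR R4
[24] I7 EX
[25] I7 WR R3
[26] I8→M1
[27] I8 RO
[32] I8 EX
[33] I8 WR R3

cycle = 9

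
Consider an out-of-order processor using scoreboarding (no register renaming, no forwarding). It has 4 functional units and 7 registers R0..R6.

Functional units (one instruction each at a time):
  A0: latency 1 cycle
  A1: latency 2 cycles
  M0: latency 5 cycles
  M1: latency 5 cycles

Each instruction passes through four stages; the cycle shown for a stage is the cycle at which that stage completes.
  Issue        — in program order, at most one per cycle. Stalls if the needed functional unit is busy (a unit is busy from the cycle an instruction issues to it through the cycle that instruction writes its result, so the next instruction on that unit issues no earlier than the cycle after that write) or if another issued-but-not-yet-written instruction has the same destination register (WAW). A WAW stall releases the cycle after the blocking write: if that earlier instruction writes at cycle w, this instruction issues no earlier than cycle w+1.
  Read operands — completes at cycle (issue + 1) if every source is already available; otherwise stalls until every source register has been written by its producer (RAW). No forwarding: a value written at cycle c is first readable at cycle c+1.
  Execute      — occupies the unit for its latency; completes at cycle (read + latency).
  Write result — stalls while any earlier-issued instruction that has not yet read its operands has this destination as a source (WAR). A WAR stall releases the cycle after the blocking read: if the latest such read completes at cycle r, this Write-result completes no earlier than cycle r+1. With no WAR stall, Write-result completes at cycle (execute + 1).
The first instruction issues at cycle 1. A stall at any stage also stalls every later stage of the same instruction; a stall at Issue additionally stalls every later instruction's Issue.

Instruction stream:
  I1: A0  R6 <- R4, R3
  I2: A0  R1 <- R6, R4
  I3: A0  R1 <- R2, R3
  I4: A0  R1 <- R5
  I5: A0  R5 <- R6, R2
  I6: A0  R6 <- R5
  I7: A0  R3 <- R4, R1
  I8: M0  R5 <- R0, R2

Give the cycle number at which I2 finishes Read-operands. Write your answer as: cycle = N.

I1  is:1  ro:2  ex:3  wr:4
I2  is:5  ro:6  ex:7  wr:8  — struct: A0 busy until I1 writes@4
I3  is:9  ro:10  ex:11  wr:12  — struct: A0 busy until I2 writes@8
I4  is:13  ro:14  ex:15  wr:16  — struct: A0 busy until I3 writes@12
I5  is:17  ro:18  ex:19  wr:20  — struct: A0 busy until I4 writes@16
I6  is:21  ro:22  ex:23  wr:24  — struct: A0 busy until I5 writes@20
I7  is:25  ro:26  ex:27  wr:28  — struct: A0 busy until I6 writes@24
I8  is:26  ro:27  ex:32  wr:33

cycle = 6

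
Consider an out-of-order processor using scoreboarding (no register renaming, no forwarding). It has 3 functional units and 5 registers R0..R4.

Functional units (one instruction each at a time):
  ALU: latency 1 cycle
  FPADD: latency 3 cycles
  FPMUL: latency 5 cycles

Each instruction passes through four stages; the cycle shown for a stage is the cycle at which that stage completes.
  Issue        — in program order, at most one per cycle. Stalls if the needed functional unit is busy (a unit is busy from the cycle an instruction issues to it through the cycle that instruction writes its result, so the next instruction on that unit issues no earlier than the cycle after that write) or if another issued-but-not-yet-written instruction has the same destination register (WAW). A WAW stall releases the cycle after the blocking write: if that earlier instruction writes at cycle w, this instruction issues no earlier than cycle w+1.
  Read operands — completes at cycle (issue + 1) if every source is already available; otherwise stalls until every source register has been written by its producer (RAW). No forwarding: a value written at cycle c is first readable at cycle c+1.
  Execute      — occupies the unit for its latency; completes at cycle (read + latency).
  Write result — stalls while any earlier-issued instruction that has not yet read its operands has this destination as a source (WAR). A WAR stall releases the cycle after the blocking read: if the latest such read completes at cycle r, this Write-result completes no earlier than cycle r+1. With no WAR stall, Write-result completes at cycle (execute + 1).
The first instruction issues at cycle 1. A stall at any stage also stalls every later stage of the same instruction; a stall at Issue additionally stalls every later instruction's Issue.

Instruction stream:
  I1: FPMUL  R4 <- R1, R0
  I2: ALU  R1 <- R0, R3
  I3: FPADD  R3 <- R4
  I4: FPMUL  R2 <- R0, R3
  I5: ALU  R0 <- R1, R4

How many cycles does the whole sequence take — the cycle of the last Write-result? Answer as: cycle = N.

cycle = 20

I1: IS=1 RO=2 EX=7 WR=8
I2: IS=2 RO=3 EX=4 WR=5
I3: IS=3 RO=9 EX=12 WR=13  [RAW R4: wait I1 write@8]
I4: IS=9 RO=14 EX=19 WR=20  [struct: FPMUL busy until I1 writes@8; RAW R3: wait I3 write@13]
I5: IS=10 RO=11 EX=12 WR=15  [WAR R0: wait I4 read@14]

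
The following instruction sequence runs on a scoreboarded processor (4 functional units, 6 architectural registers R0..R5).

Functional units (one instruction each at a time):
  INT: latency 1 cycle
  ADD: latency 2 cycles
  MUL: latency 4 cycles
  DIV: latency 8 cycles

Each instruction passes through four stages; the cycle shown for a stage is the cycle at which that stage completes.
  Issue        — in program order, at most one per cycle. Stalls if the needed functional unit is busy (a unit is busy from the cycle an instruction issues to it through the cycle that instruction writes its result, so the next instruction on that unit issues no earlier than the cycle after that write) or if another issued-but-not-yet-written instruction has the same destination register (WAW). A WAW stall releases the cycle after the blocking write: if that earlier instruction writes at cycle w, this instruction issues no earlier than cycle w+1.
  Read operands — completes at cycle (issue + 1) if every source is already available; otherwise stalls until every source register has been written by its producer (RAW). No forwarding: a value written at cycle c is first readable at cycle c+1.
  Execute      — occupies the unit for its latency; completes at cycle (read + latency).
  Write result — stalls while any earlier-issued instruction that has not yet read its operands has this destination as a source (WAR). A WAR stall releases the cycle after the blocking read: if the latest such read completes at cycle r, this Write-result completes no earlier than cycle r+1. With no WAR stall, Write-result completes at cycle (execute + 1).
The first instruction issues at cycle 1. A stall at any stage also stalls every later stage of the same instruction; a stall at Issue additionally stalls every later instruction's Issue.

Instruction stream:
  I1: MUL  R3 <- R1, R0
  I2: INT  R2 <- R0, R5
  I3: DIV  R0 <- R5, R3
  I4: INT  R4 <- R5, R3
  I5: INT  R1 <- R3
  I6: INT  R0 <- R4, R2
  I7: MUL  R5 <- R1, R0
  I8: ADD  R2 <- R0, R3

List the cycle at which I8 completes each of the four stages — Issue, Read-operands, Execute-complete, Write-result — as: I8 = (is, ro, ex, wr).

I8 = (20, 22, 24, 25)

  I1 | 1 | 2 | 6 | 7
  I2 | 2 | 3 | 4 | 5
  I3 | 3 | 8 | 16 | 17   RAW R3: wait I1 write@7
  I4 | 6 | 8 | 9 | 10   struct: INT busy until I2 writes@5 · RAW R3: wait I1 write@7
  I5 | 11 | 12 | 13 | 14   struct: INT busy until I4 writes@10
  I6 | 18 | 19 | 20 | 21   WAW R0: wait I3 write@17
  I7 | 19 | 22 | 26 | 27   RAW R0: wait I6 write@21
  I8 | 20 | 22 | 24 | 25   RAW R0: wait I6 write@21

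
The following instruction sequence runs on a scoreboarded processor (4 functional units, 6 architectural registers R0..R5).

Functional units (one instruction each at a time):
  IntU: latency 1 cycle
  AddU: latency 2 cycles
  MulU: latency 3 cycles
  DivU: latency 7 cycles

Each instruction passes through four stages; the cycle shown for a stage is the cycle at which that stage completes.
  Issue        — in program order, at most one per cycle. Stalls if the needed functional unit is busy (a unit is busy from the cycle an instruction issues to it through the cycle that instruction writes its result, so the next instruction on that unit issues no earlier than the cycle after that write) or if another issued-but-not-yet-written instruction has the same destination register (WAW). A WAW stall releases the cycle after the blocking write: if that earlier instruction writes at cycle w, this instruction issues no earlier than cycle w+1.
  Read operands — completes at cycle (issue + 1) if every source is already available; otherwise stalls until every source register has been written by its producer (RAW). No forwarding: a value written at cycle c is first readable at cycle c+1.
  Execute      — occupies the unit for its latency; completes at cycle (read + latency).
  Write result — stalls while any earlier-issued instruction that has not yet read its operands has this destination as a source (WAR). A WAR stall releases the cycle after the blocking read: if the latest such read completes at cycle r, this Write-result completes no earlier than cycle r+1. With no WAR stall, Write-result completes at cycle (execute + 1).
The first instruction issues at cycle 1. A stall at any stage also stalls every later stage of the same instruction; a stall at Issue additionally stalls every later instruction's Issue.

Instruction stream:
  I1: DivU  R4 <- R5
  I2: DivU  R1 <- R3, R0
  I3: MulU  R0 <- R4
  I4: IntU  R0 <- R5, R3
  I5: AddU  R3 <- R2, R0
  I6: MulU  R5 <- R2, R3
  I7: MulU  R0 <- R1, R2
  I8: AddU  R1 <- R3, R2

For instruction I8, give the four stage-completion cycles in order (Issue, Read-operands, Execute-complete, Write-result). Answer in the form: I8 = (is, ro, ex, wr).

[I1] 1/2/9/10
[I2] 11/12/19/20  (struct: DivU busy until I1 writes@10)
[I3] 12/13/16/17
[I4] 18/19/20/21  (WAW R0: wait I3 write@17)
[I5] 19/22/24/25  (RAW R0: wait I4 write@21)
[I6] 20/26/29/30  (RAW R3: wait I5 write@25)
[I7] 31/32/35/36  (struct: MulU busy until I6 writes@30)
[I8] 32/33/35/36

I8 = (32, 33, 35, 36)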